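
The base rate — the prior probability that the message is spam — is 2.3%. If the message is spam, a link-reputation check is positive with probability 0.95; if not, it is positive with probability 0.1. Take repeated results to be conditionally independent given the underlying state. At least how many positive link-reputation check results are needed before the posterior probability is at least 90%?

Prior odds: 0.023 ÷ 0.977 = 23/977.
Likelihood ratio of a positive = 0.95/0.1 = 9.5.
Target odds: 0.9 ÷ 0.1 = 9.
Need (23/977) × 9.5ⁿ ≥ 9, i.e. 9.5ⁿ ≥ 8793/23.
9.5² = 90.25 falls short of 8793/23 but 9.5³ = 857.375 reaches it, so n = 3.

3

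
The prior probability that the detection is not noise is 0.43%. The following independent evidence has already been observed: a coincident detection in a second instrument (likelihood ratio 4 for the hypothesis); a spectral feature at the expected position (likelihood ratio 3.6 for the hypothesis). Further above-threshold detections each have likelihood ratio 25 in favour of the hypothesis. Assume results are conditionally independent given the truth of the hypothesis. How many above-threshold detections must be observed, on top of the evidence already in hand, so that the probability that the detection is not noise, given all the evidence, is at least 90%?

Prior odds = 0.0043/0.9957 = 43/9957.
Combined Bayes factor of the evidence already in hand = 4 × 3.6 = 14.4.
Odds after that evidence = (43/9957) × 14.4 = 1032/16595.
Target odds = 0.9/0.1 = 9.
Need 25ⁿ ≥ 9 ÷ (1032/16595) = 49785/344.
25¹ = 25 falls short of 49785/344 but 25² = 625 reaches it, so n = 2.

2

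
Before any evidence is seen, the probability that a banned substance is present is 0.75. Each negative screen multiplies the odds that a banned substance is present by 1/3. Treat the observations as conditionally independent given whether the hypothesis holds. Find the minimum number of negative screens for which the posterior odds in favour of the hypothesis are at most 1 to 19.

Prior odds = 0.75/0.25 = 3.
Likelihood ratio per negative screen = 1/3.
Target odds = 1/19.
Require (1/3)ⁿ ≤ 1/19 ÷ 3 = 1/57.
(1/3)³ = 1/27 is still above 1/57 but (1/3)⁴ = 1/81 is at or below it, so n = 4.

4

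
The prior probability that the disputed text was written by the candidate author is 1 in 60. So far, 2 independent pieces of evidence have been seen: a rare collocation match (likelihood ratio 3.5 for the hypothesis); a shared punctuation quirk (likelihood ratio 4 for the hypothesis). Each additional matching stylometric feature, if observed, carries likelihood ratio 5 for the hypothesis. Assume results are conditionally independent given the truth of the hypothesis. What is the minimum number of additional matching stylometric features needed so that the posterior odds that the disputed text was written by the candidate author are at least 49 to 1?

Prior odds = (1/60)/(59/60) = 1/59.
Combined Bayes factor of the evidence already in hand = 3.5 × 4 = 14.
Odds after that evidence = (1/59) × 14 = 14/59.
Target odds = 49.
Need 5ⁿ ≥ 49 ÷ (14/59) = 206.5.
5³ = 125 falls short of 206.5 but 5⁴ = 625 reaches it, so n = 4.

4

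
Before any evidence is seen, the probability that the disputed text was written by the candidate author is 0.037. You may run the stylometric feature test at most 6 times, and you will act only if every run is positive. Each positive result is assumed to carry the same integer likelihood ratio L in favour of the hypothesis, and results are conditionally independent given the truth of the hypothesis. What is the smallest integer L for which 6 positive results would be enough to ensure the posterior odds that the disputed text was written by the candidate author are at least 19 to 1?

3

Prior odds = 0.037/0.963 = 37/963.
Target odds = 19.
Need L⁶ ≥ 19 ÷ (37/963) = 18297/37.
2⁶ = 64 < 18297/37 ≤ 729 = 3⁶, so L = 3.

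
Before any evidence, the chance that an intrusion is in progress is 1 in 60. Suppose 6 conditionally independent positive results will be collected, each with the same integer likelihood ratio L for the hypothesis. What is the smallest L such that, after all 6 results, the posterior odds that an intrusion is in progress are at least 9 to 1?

3

Prior odds = (1/60)/(59/60) = 1/59.
Target odds = 9.
Need L⁶ ≥ 9 ÷ (1/59) = 531.
2⁶ = 64 < 531 ≤ 729 = 3⁶, so L = 3.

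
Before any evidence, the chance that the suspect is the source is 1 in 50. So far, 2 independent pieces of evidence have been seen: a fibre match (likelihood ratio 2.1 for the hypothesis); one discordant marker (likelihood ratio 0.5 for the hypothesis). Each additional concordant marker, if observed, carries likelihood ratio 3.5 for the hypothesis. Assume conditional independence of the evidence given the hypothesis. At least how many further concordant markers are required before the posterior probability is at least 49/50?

7

Prior odds = 0.02/0.98 = 1/49.
Combined Bayes factor of the evidence already in hand = 2.1 × 0.5 = 1.05.
Odds after that evidence = (1/49) × 1.05 = 3/140.
Target odds = 0.98/0.02 = 49.
Need 3.5ⁿ ≥ 49 ÷ (3/140) = 6860/3.
3.5⁶ = 1838.265625 falls short of 6860/3 but 3.5⁷ = 823543/128 reaches it, so n = 7.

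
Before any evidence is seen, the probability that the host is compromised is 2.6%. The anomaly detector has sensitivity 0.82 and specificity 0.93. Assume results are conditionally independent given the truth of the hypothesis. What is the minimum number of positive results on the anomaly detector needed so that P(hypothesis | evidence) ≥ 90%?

3

Prior odds: 0.026 ÷ 0.974 = 13/487.
False-positive rate = 1 − 0.93 = 0.07; likelihood ratio of a positive = 0.82/0.07 = 82/7.
Target posterior odds = 0.9/0.1 = 9.
Require (82/7)ⁿ ≥ 9 ÷ (13/487) = 4383/13.
(82/7)² = 6724/49 falls short of 4383/13 but (82/7)³ = 551368/343 reaches it, so n = 3.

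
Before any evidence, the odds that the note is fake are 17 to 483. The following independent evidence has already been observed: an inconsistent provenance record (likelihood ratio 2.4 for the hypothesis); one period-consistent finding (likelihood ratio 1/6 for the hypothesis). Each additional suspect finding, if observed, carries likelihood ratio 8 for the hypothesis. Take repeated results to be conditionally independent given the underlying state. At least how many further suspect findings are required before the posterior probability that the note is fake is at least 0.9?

Prior odds = 17/483.
Combined Bayes factor of the evidence already in hand = 2.4 × (1/6) = 0.4.
Odds after that evidence = (17/483) × 0.4 = 34/2415.
Target odds = 0.9/0.1 = 9.
Need 8ⁿ ≥ 9 ÷ (34/2415) = 21735/34.
8³ = 512 falls short of 21735/34 but 8⁴ = 4096 reaches it, so n = 4.

4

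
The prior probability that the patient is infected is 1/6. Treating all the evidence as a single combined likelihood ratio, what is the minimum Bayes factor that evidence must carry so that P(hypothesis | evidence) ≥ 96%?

Prior odds = (1/6)/(5/6) = 0.2.
Target odds = 0.96/0.04 = 24.
Required Bayes factor = 24 ÷ 0.2 = 120.

120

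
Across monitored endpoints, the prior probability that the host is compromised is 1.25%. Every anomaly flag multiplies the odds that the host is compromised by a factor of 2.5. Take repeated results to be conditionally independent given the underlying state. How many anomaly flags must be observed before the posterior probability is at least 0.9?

Prior odds = 0.0125/0.9875 = 1/79.
Likelihood ratio per anomaly flag = 2.5.
Target posterior odds = 0.9/0.1 = 9.
Require 2.5ⁿ ≥ 9 ÷ (1/79) = 711.
2.5⁷ = 610.3515625 falls short of 711 but 2.5⁸ = 390625/256 reaches it, so n = 8.

8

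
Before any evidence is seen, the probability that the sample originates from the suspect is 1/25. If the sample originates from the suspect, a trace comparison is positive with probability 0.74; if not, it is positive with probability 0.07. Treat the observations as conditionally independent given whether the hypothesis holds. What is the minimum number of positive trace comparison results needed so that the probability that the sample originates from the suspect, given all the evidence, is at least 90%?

3

Prior odds = 0.04/0.96 = 1/24.
Likelihood ratio of a positive = 0.74/0.07 = 74/7.
Target odds: 0.9 ÷ 0.1 = 9.
Require (74/7)ⁿ ≥ 9 ÷ (1/24) = 216.
(74/7)² = 5476/49 falls short of 216 but (74/7)³ = 405224/343 reaches it, so n = 3.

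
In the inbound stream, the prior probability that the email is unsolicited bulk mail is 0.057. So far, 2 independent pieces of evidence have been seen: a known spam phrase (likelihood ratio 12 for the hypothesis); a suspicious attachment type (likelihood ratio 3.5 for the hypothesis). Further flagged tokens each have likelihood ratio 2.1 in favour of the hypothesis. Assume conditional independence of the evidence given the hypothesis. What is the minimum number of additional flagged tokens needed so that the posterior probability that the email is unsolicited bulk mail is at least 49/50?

4

Prior odds = 0.057/0.943 = 57/943.
Combined Bayes factor of the evidence already in hand = 12 × 3.5 = 42.
Odds after that evidence = (57/943) × 42 = 2394/943.
Target odds = 0.98/0.02 = 49.
Need 2.1ⁿ ≥ 49 ÷ (2394/943) = 6601/342.
2.1³ = 9.261 falls short of 6601/342 but 2.1⁴ = 19.4481 reaches it, so n = 4.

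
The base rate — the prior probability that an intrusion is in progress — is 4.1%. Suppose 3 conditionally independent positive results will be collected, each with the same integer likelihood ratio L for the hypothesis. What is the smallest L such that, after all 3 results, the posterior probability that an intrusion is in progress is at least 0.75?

5

Prior odds = 0.041/0.959 = 41/959.
Target odds = 0.75/0.25 = 3.
Need L³ ≥ 3 ÷ (41/959) = 2877/41.
4³ = 64 < 2877/41 ≤ 125 = 5³, so L = 5.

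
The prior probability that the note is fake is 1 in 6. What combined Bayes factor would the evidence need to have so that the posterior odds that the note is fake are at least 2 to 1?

10

Prior odds = (1/6)/(5/6) = 0.2.
Target odds = 2.
Required Bayes factor = 2 ÷ 0.2 = 10.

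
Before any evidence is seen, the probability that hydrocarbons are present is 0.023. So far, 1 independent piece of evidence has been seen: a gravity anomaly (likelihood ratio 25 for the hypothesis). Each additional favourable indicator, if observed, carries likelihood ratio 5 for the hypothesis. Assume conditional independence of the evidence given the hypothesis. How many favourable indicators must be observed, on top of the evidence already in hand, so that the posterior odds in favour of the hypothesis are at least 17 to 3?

2

Prior odds = 0.023/0.977 = 23/977.
Bayes factor of the evidence already in hand = 25.
Odds after that evidence = (23/977) × 25 = 575/977.
Target odds = 17/3.
Need 5ⁿ ≥ 17/3 ÷ (575/977) = 16609/1725.
5¹ = 5 falls short of 16609/1725 but 5² = 25 reaches it, so n = 2.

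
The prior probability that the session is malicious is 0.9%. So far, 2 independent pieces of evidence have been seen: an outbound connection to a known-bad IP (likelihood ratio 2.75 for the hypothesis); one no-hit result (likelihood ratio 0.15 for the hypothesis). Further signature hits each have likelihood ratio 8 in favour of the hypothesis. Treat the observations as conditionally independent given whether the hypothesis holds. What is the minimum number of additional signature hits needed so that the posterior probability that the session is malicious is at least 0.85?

4

Prior odds = 0.009/0.991 = 9/991.
Combined Bayes factor of the evidence already in hand = 2.75 × 0.15 = 0.4125.
Odds after that evidence = (9/991) × 0.4125 = 297/79280.
Target odds = 0.85/0.15 = 17/3.
Need 8ⁿ ≥ 17/3 ÷ (297/79280) = 1347760/891.
8³ = 512 falls short of 1347760/891 but 8⁴ = 4096 reaches it, so n = 4.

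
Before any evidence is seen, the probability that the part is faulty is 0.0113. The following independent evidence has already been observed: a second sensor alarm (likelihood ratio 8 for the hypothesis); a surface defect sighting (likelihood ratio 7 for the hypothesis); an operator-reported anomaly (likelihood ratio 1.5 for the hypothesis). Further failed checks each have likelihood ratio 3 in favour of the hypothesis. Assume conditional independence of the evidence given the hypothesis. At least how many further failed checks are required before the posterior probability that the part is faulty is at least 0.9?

3

Prior odds = 0.0113/0.9887 = 113/9887.
Combined Bayes factor of the evidence already in hand = 8 × 7 × 1.5 = 84.
Odds after that evidence = (113/9887) × 84 = 9492/9887.
Target odds = 0.9/0.1 = 9.
Need 3ⁿ ≥ 9 ÷ (9492/9887) = 29661/3164.
3² = 9 falls short of 29661/3164 but 3³ = 27 reaches it, so n = 3.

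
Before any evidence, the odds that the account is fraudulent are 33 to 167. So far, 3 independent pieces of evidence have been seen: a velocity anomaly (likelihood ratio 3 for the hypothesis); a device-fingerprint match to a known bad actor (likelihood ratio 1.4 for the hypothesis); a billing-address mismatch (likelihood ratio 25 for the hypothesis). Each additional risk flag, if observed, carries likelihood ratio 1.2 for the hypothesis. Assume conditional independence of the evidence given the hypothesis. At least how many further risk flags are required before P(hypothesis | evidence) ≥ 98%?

5

Prior odds = 33/167.
Combined Bayes factor of the evidence already in hand = 3 × 1.4 × 25 = 105.
Odds after that evidence = (33/167) × 105 = 3465/167.
Target odds = 0.98/0.02 = 49.
Need 1.2ⁿ ≥ 49 ÷ (3465/167) = 1169/495.
1.2⁴ = 2.0736 falls short of 1169/495 but 1.2⁵ = 2.48832 reaches it, so n = 5.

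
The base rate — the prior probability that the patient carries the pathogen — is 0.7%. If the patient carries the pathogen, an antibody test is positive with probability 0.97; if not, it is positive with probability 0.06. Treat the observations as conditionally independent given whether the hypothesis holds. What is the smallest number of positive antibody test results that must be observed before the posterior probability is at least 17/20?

3

Prior odds = 0.007/0.993 = 7/993.
Likelihood ratio of a positive = 0.97/0.06 = 97/6.
Target odds: 0.85 ÷ 0.15 = 17/3.
Require (97/6)ⁿ ≥ 17/3 ÷ (7/993) = 5627/7.
(97/6)² = 9409/36 falls short of 5627/7 but (97/6)³ = 912673/216 reaches it, so n = 3.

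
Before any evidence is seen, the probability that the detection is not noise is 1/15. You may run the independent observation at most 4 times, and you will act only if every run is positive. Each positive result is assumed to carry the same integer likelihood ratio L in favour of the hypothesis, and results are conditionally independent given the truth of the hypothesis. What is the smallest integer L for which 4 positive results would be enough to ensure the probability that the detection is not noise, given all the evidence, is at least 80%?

Prior odds = (1/15)/(14/15) = 1/14.
Target odds = 0.8/0.2 = 4.
Need L⁴ ≥ 4 ÷ (1/14) = 56.
2⁴ = 16 < 56 ≤ 81 = 3⁴, so L = 3.

3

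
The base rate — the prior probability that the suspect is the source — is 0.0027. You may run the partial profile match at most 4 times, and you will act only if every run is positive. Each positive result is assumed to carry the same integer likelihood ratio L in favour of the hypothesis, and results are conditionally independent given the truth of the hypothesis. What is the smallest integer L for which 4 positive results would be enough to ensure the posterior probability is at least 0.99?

14

Prior odds = 0.0027/0.9973 = 27/9973.
Target odds = 0.99/0.01 = 99.
Need L⁴ ≥ 99 ÷ (27/9973) = 109703/3.
13⁴ = 28561 < 109703/3 ≤ 38416 = 14⁴, so L = 14.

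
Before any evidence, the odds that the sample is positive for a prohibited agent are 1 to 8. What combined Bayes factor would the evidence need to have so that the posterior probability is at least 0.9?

72

Prior odds = 0.125.
Target odds = 0.9/0.1 = 9.
Required Bayes factor = 9 ÷ 0.125 = 72.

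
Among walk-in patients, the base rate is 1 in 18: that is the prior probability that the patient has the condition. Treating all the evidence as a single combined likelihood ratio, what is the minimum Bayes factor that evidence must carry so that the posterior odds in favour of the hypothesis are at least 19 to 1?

323

Prior odds = (1/18)/(17/18) = 1/17.
Target odds = 19.
Required Bayes factor = 19 ÷ (1/17) = 323.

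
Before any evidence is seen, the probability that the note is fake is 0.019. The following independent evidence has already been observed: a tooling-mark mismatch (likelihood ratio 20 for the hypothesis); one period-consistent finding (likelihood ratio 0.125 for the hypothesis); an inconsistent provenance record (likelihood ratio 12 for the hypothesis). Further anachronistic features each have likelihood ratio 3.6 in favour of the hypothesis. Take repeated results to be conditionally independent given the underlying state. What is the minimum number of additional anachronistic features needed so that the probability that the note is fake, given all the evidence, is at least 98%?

Prior odds = 0.019/0.981 = 19/981.
Combined Bayes factor of the evidence already in hand = 20 × 0.125 × 12 = 30.
Odds after that evidence = (19/981) × 30 = 190/327.
Target odds = 0.98/0.02 = 49.
Need 3.6ⁿ ≥ 49 ÷ (190/327) = 16023/190.
3.6³ = 46.656 falls short of 16023/190 but 3.6⁴ = 167.9616 reaches it, so n = 4.

4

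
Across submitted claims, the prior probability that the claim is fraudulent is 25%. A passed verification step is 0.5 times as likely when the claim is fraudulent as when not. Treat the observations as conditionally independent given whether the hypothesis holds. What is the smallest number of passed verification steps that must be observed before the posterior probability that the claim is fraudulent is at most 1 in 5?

1

Prior odds: 0.25 ÷ 0.75 = 1/3.
Likelihood ratio per passed verification step = 0.5.
Target posterior odds = 0.2/0.8 = 0.25.
Need (1/3) × 0.5ⁿ ≤ 0.25, i.e. 0.5ⁿ ≤ 0.75.
0.5¹ = 0.5, which is already at or below the required 0.75; so n = 1.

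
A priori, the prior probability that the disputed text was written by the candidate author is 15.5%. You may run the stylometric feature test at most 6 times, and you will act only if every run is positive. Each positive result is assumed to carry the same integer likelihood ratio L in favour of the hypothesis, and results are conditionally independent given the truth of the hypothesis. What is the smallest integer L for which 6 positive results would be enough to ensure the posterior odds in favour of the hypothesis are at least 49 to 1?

Prior odds = 0.155/0.845 = 31/169.
Target odds = 49.
Need L⁶ ≥ 49 ÷ (31/169) = 8281/31.
2⁶ = 64 < 8281/31 ≤ 729 = 3⁶, so L = 3.

3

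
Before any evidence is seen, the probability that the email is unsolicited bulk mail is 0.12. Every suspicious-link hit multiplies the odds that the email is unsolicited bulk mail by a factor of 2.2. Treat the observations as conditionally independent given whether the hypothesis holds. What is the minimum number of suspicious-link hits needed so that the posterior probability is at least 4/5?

5

Prior odds = 0.12/0.88 = 3/22.
Likelihood ratio per suspicious-link hit = 2.2.
Target posterior odds = 0.8/0.2 = 4.
Require 2.2ⁿ ≥ 4 ÷ (3/22) = 88/3.
2.2⁴ = 23.4256 falls short of 88/3 but 2.2⁵ = 51.53632 reaches it, so n = 5.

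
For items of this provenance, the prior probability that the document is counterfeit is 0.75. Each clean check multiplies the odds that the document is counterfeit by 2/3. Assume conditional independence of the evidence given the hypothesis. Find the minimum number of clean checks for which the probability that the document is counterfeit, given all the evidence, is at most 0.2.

7

Prior odds = 0.75/0.25 = 3.
Likelihood ratio per clean check = 2/3.
Target posterior odds = 0.2/0.8 = 0.25.
Require (2/3)ⁿ ≤ 0.25 ÷ 3 = 1/12.
(2/3)⁶ = 64/729 is still above 1/12 but (2/3)⁷ = 128/2187 is at or below it, so n = 7.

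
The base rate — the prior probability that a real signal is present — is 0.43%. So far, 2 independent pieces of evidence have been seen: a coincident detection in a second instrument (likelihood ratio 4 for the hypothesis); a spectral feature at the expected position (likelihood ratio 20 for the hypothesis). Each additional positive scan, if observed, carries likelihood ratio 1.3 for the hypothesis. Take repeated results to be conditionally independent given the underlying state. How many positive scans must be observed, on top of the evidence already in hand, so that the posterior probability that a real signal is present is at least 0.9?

13

Prior odds = 0.0043/0.9957 = 43/9957.
Combined Bayes factor of the evidence already in hand = 4 × 20 = 80.
Odds after that evidence = (43/9957) × 80 = 3440/9957.
Target odds = 0.9/0.1 = 9.
Need 1.3ⁿ ≥ 9 ÷ (3440/9957) = 89613/3440.
1.3¹² ≈23.2981 falls short of 89613/3440 but 1.3¹³ ≈30.2875 reaches it, so n = 13.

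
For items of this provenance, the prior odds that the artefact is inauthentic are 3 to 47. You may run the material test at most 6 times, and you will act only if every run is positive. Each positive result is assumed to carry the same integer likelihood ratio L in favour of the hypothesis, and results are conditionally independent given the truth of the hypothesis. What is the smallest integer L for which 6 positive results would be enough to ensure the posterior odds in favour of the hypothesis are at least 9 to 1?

Prior odds = 3/47.
Target odds = 9.
Need L⁶ ≥ 9 ÷ (3/47) = 141.
2⁶ = 64 < 141 ≤ 729 = 3⁶, so L = 3.

3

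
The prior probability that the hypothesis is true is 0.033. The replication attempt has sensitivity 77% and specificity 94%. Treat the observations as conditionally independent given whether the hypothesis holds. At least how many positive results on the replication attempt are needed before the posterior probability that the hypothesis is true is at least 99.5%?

Prior odds: 0.033 ÷ 0.967 = 33/967.
False-positive rate = 1 − 0.94 = 0.06; likelihood ratio of a positive = 0.77/0.06 = 77/6.
Target odds: 0.995 ÷ 0.005 = 199.
Require (77/6)ⁿ ≥ 199 ÷ (33/967) = 192433/33.
(77/6)³ = 456533/216 falls short of 192433/33 but (77/6)⁴ = 35153041/1296 reaches it, so n = 4.

4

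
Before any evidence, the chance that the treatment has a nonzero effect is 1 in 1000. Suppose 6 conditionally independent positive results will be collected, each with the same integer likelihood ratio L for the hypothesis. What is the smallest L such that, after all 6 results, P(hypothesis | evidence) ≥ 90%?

Prior odds = 0.001/0.999 = 1/999.
Target odds = 0.9/0.1 = 9.
Need L⁶ ≥ 9 ÷ (1/999) = 8991.
4⁶ = 4096 < 8991 ≤ 15625 = 5⁶, so L = 5.

5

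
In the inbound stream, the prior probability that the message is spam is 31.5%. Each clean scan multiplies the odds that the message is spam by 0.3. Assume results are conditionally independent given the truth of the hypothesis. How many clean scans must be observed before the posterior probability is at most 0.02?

Prior odds: 0.315 ÷ 0.685 = 63/137.
Likelihood ratio per clean scan = 0.3.
Target posterior odds = 0.02/0.98 = 1/49.
Need (63/137) × 0.3ⁿ ≤ 1/49, i.e. 0.3ⁿ ≤ 137/3087.
0.3² = 0.09 is still above 137/3087 but 0.3³ = 0.027 is at or below it, so n = 3.

3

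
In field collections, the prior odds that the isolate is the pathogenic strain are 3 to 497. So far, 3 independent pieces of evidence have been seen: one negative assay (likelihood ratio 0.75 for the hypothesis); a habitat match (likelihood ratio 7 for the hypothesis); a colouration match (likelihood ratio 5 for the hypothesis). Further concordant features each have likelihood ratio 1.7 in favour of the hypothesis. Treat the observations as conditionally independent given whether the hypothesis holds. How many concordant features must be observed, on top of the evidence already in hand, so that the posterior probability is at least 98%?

Prior odds = 3/497.
Combined Bayes factor of the evidence already in hand = 0.75 × 7 × 5 = 26.25.
Odds after that evidence = (3/497) × 26.25 = 45/284.
Target odds = 0.98/0.02 = 49.
Need 1.7ⁿ ≥ 49 ÷ (45/284) = 13916/45.
1.7¹⁰ ≈201.599 falls short of 13916/45 but 1.7¹¹ ≈342.719 reaches it, so n = 11.

11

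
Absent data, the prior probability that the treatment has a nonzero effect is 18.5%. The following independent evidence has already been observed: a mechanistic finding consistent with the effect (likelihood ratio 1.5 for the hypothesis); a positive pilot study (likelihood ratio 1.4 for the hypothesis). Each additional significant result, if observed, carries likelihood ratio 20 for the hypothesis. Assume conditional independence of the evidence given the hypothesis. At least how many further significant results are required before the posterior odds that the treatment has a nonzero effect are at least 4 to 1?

1

Prior odds = 0.185/0.815 = 37/163.
Combined Bayes factor of the evidence already in hand = 1.5 × 1.4 = 2.1.
Odds after that evidence = (37/163) × 2.1 = 777/1630.
Target odds = 4.
Need 20ⁿ ≥ 4 ÷ (777/1630) = 6520/777.
20¹ = 20, which meets the required 6520/777; so n = 1.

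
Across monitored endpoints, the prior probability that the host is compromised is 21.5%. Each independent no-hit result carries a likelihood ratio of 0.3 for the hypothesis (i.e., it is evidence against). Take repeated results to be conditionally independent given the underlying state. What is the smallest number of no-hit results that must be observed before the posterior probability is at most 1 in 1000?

5

Prior odds: 0.215 ÷ 0.785 = 43/157.
Likelihood ratio per no-hit result = 0.3.
Target posterior odds = 0.001/0.999 = 1/999.
Require 0.3ⁿ ≤ 1/999 ÷ (43/157) = 157/42957.
0.3⁴ = 0.0081 is still above 157/42957 but 0.3⁵ = 243/100000 is at or below it, so n = 5.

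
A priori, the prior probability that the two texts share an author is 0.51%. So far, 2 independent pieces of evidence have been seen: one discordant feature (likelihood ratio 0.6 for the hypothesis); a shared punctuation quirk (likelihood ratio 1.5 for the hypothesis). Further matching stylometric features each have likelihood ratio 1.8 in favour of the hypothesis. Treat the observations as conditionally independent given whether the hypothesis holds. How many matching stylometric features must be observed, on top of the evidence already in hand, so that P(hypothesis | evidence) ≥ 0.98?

Prior odds = 0.0051/0.9949 = 51/9949.
Combined Bayes factor of the evidence already in hand = 0.6 × 1.5 = 0.9.
Odds after that evidence = (51/9949) × 0.9 = 459/99490.
Target odds = 0.98/0.02 = 49.
Need 1.8ⁿ ≥ 49 ÷ (459/99490) = 4875010/459.
1.8¹⁵ ≈6746.64 falls short of 4875010/459 but 1.8¹⁶ ≈12144 reaches it, so n = 16.

16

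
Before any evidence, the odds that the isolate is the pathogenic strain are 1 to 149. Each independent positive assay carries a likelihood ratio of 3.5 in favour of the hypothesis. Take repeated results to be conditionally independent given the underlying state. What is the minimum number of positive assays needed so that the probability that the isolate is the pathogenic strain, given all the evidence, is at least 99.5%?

Prior odds = 1/149.
Likelihood ratio per positive assay = 3.5.
Target odds: 0.995 ÷ 0.005 = 199.
Require 3.5ⁿ ≥ 199 ÷ (1/149) = 29651.
3.5⁸ = 5764801/256 falls short of 29651 but 3.5⁹ = 40353607/512 reaches it, so n = 9.

9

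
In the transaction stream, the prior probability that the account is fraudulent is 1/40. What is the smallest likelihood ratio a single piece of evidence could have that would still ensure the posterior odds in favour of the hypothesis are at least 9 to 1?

Prior odds = 0.025/0.975 = 1/39.
Target odds = 9.
Required Bayes factor = 9 ÷ (1/39) = 351.

351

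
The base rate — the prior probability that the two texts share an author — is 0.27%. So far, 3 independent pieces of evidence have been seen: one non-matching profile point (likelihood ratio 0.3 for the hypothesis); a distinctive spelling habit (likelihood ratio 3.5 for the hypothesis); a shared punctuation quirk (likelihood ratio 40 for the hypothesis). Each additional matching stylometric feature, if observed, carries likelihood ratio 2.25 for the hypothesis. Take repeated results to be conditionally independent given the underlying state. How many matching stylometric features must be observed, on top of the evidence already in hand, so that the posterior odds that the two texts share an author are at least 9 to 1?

6

Prior odds = 0.0027/0.9973 = 27/9973.
Combined Bayes factor of the evidence already in hand = 0.3 × 3.5 × 40 = 42.
Odds after that evidence = (27/9973) × 42 = 1134/9973.
Target odds = 9.
Need 2.25ⁿ ≥ 9 ÷ (1134/9973) = 9973/126.
2.25⁵ = 59049/1024 falls short of 9973/126 but 2.25⁶ = 531441/4096 reaches it, so n = 6.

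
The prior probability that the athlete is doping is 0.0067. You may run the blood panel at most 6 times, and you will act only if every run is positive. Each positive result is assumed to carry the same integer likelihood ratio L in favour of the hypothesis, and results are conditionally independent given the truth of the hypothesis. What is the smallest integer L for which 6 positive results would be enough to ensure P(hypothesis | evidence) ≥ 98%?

5

Prior odds = 0.0067/0.9933 = 67/9933.
Target odds = 0.98/0.02 = 49.
Need L⁶ ≥ 49 ÷ (67/9933) = 486717/67.
4⁶ = 4096 < 486717/67 ≤ 15625 = 5⁶, so L = 5.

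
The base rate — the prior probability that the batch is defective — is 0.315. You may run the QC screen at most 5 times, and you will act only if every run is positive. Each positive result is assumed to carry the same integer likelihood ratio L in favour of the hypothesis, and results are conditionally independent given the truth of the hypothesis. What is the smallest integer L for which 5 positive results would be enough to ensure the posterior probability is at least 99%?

3

Prior odds = 0.315/0.685 = 63/137.
Target odds = 0.99/0.01 = 99.
Need L⁵ ≥ 99 ÷ (63/137) = 1507/7.
2⁵ = 32 < 1507/7 ≤ 243 = 3⁵, so L = 3.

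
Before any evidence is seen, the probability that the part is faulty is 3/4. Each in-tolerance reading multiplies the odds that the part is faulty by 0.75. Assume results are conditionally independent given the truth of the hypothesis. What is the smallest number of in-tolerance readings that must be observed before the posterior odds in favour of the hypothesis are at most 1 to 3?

8

Prior odds: 0.75 ÷ 0.25 = 3.
Likelihood ratio per in-tolerance reading = 0.75.
Target odds = 1/3.
Need 3 × 0.75ⁿ ≤ 1/3, i.e. 0.75ⁿ ≤ 1/9.
0.75⁷ = 2187/16384 is still above 1/9 but 0.75⁸ = 6561/65536 is at or below it, so n = 8.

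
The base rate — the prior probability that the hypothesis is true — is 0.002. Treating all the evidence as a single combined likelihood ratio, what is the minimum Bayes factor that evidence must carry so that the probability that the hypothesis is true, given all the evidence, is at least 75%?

1497

Prior odds = 0.002/0.998 = 1/499.
Target odds = 0.75/0.25 = 3.
Required Bayes factor = 3 ÷ (1/499) = 1497.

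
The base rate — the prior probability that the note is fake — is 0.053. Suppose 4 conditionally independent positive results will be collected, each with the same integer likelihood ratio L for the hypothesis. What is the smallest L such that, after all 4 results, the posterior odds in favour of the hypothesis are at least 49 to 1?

6

Prior odds = 0.053/0.947 = 53/947.
Target odds = 49.
Need L⁴ ≥ 49 ÷ (53/947) = 46403/53.
5⁴ = 625 < 46403/53 ≤ 1296 = 6⁴, so L = 6.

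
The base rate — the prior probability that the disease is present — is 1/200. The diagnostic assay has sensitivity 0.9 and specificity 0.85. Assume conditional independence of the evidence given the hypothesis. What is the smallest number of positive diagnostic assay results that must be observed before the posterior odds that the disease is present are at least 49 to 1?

Prior odds: 0.005 ÷ 0.995 = 1/199.
False-positive rate = 1 − 0.85 = 0.15; likelihood ratio of a positive = 0.9/0.15 = 6.
Target odds = 49.
Need (1/199) × 6ⁿ ≥ 49, i.e. 6ⁿ ≥ 9751.
6⁵ = 7776 falls short of 9751 but 6⁶ = 46656 reaches it, so n = 6.

6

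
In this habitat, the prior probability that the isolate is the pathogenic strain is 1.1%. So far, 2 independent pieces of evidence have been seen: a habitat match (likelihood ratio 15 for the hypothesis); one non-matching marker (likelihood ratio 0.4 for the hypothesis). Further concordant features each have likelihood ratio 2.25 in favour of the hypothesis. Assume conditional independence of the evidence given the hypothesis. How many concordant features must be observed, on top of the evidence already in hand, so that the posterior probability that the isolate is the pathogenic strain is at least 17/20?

6

Prior odds = 0.011/0.989 = 11/989.
Combined Bayes factor of the evidence already in hand = 15 × 0.4 = 6.
Odds after that evidence = (11/989) × 6 = 66/989.
Target odds = 0.85/0.15 = 17/3.
Need 2.25ⁿ ≥ 17/3 ÷ (66/989) = 16813/198.
2.25⁵ = 59049/1024 falls short of 16813/198 but 2.25⁶ = 531441/4096 reaches it, so n = 6.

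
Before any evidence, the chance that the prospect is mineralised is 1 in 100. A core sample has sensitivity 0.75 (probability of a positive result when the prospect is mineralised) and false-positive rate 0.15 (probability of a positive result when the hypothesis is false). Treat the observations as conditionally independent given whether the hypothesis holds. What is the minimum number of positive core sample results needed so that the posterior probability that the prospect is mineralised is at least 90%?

Prior odds = 0.01/0.99 = 1/99.
Likelihood ratio of a positive result = 0.75/0.15 = 5.
Target posterior odds = 0.9/0.1 = 9.
Require 5ⁿ ≥ 9 ÷ (1/99) = 891.
5⁴ = 625 falls short of 891 but 5⁵ = 3125 reaches it, so n = 5.

5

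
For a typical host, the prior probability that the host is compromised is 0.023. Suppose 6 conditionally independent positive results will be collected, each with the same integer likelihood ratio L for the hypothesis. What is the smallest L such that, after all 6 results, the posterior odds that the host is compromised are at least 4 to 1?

Prior odds = 0.023/0.977 = 23/977.
Target odds = 4.
Need L⁶ ≥ 4 ÷ (23/977) = 3908/23.
2⁶ = 64 < 3908/23 ≤ 729 = 3⁶, so L = 3.

3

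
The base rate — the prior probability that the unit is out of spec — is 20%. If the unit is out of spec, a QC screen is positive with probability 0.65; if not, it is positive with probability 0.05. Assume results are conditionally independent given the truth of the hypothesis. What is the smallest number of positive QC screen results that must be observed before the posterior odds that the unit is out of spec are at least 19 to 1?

2

Prior odds = 0.2/0.8 = 0.25.
Likelihood ratio of a positive = 0.65/0.05 = 13.
Target odds = 19.
Need 0.25 × 13ⁿ ≥ 19, i.e. 13ⁿ ≥ 76.
13¹ = 13 falls short of 76 but 13² = 169 reaches it, so n = 2.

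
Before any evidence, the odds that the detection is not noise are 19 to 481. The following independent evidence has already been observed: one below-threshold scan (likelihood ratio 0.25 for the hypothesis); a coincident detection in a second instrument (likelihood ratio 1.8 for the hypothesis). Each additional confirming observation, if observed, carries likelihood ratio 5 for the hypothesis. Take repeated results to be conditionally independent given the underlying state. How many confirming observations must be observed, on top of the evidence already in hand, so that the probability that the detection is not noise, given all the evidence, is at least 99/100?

Prior odds = 19/481.
Combined Bayes factor of the evidence already in hand = 0.25 × 1.8 = 0.45.
Odds after that evidence = (19/481) × 0.45 = 171/9620.
Target odds = 0.99/0.01 = 99.
Need 5ⁿ ≥ 99 ÷ (171/9620) = 105820/19.
5⁵ = 3125 falls short of 105820/19 but 5⁶ = 15625 reaches it, so n = 6.

6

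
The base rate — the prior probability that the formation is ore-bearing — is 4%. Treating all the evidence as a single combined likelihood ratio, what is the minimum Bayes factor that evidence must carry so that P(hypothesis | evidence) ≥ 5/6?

Prior odds = 0.04/0.96 = 1/24.
Target odds = (5/6)/(1/6) = 5.
Required Bayes factor = 5 ÷ (1/24) = 120.

120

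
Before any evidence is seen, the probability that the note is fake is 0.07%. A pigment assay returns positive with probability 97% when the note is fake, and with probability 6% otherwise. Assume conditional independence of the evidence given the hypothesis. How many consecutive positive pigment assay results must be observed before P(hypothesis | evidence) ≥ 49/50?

Prior odds = 0.0007/0.9993 = 7/9993.
Likelihood ratio of a positive result = 0.97/0.06 = 97/6.
Target odds: 0.98 ÷ 0.02 = 49.
Need (7/9993) × (97/6)ⁿ ≥ 49, i.e. (97/6)ⁿ ≥ 69951.
(97/6)⁴ = 88529281/1296 falls short of 69951 but (97/6)⁵ ≈1.10434e+06 reaches it, so n = 5.

5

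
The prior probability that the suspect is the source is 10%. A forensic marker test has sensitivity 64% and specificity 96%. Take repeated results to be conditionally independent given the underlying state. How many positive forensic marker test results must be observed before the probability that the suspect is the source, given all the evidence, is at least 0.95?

Prior odds = 0.1/0.9 = 1/9.
False-positive rate = 1 − 0.96 = 0.04; likelihood ratio of a positive = 0.64/0.04 = 16.
Target odds: 0.95 ÷ 0.05 = 19.
Need (1/9) × 16ⁿ ≥ 19, i.e. 16ⁿ ≥ 171.
16¹ = 16 falls short of 171 but 16² = 256 reaches it, so n = 2.

2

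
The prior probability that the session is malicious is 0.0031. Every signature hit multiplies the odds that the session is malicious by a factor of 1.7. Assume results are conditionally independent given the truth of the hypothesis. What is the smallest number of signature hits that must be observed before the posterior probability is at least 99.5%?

21

Prior odds = 0.0031/0.9969 = 31/9969.
Likelihood ratio per signature hit = 1.7.
Target odds: 0.995 ÷ 0.005 = 199.
Require 1.7ⁿ ≥ 199 ÷ (31/9969) = 1983831/31.
1.7²⁰ ≈40642.3 falls short of 1983831/31 but 1.7²¹ ≈69091.9 reaches it, so n = 21.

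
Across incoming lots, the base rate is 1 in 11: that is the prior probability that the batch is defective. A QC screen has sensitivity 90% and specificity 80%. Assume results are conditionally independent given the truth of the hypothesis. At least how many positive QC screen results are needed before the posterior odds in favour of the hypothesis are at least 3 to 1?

Prior odds: (1/11) ÷ (10/11) = 0.1.
False-positive rate = 1 − 0.8 = 0.2; likelihood ratio of a positive = 0.9/0.2 = 4.5.
Target odds = 3.
Require 4.5ⁿ ≥ 3 ÷ 0.1 = 30.
4.5² = 20.25 falls short of 30 but 4.5³ = 91.125 reaches it, so n = 3.

3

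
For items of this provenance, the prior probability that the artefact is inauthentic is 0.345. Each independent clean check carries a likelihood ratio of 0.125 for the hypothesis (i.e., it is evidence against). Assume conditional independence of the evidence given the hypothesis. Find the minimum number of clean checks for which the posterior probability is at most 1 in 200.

3

Prior odds: 0.345 ÷ 0.655 = 69/131.
Likelihood ratio per clean check = 0.125.
Target odds: 0.005 ÷ 0.995 = 1/199.
Require 0.125ⁿ ≤ 1/199 ÷ (69/131) = 131/13731.
0.125² = 0.015625 is still above 131/13731 but 0.125³ = 0.001953125 is at or below it, so n = 3.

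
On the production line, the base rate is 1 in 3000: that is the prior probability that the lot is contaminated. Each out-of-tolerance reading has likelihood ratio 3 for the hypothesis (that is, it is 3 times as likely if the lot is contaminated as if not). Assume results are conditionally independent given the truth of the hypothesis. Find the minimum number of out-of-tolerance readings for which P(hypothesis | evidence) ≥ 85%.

9

Prior odds = (1/3000)/(2999/3000) = 1/2999.
Likelihood ratio per out-of-tolerance reading = 3.
Target odds: 0.85 ÷ 0.15 = 17/3.
Require 3ⁿ ≥ 17/3 ÷ (1/2999) = 50983/3.
3⁸ = 6561 falls short of 50983/3 but 3⁹ = 19683 reaches it, so n = 9.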